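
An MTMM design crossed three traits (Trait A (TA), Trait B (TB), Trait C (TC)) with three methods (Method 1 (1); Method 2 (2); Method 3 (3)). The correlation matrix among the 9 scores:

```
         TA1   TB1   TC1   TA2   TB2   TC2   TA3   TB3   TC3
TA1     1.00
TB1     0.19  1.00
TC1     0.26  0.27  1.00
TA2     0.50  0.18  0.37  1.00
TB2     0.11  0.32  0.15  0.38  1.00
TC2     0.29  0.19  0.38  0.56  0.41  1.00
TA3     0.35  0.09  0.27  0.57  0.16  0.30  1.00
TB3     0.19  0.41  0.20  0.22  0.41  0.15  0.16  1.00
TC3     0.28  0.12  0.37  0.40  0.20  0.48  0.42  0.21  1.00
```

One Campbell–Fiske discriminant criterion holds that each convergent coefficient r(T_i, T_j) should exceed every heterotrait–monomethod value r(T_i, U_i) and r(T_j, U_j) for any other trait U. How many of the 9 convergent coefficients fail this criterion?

7

Each convergent coefficient versus the relevant comparison correlations:
TA (methods 1·2): 0.50 vs {0.19, 0.38, 0.26, 0.56} → fail.
TA (methods 1·3): 0.35 vs {0.19, 0.16, 0.26, 0.42} → fail.
TA (methods 2·3): 0.57 vs {0.38, 0.16, 0.56, 0.42} → pass.
TB (methods 1·2): 0.32 vs {0.19, 0.38, 0.27, 0.41} → fail.
TB (methods 1·3): 0.41 vs {0.19, 0.16, 0.27, 0.21} → pass.
TB (methods 2·3): 0.41 vs {0.38, 0.16, 0.41, 0.21} → fail.
TC (methods 1·2): 0.38 vs {0.26, 0.56, 0.27, 0.41} → fail.
TC (methods 1·3): 0.37 vs {0.26, 0.42, 0.27, 0.21} → fail.
TC (methods 2·3): 0.48 vs {0.56, 0.42, 0.41, 0.21} → fail.
7 of 9 fail.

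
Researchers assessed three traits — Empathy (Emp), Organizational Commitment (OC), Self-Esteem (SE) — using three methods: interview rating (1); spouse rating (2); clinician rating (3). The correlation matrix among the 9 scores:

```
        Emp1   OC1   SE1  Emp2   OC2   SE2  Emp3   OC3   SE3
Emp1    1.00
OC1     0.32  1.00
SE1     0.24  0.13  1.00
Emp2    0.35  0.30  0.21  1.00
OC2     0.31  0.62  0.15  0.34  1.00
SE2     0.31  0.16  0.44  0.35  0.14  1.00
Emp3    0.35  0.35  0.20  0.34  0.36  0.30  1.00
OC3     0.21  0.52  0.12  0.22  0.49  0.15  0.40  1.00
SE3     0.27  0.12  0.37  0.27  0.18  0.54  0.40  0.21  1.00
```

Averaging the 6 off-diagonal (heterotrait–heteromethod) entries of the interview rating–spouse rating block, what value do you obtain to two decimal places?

0.24

HTHM values (method 1 × method 2): 0.31, 0.31, 0.30, 0.16, 0.21, 0.15; mean = 1.44/6 = 0.24.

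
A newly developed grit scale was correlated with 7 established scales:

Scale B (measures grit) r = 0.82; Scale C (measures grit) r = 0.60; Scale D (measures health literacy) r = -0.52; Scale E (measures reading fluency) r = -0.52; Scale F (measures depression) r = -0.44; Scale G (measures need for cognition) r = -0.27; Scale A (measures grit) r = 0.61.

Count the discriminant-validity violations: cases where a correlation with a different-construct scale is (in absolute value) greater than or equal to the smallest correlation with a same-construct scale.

0

Convergent (same construct = grit): Scale B, Scale C, Scale A.
Smallest convergent = 0.60. Discriminant |r|: 0.52, 0.52, 0.44, 0.27; count ≥ 0.60 → 0.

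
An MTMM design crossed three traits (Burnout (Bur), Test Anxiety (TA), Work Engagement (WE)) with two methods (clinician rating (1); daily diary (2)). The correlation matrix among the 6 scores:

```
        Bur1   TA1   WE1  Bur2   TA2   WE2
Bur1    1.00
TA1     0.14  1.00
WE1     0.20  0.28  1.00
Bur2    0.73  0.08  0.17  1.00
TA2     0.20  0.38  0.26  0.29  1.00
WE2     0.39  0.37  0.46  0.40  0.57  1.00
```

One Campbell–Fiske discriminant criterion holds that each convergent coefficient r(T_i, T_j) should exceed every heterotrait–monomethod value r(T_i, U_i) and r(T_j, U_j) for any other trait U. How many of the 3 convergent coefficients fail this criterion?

2

Each convergent coefficient versus the relevant comparison correlations:
Bur (methods 1·2): 0.73 vs {0.14, 0.29, 0.20, 0.40} → pass.
TA (methods 1·2): 0.38 vs {0.14, 0.29, 0.28, 0.57} → fail.
WE (methods 1·2): 0.46 vs {0.20, 0.40, 0.28, 0.57} → fail.
2 of 3 fail.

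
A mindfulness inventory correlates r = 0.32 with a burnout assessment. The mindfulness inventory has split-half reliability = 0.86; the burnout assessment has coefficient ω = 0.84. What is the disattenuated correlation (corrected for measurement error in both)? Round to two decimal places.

0.38

r_true = r_obs / √(r_xx · r_yy) = 0.32 / √(0.86 × 0.84) = 0.32 / √0.7224 = 0.32 / 0.8499 ≈ 0.38.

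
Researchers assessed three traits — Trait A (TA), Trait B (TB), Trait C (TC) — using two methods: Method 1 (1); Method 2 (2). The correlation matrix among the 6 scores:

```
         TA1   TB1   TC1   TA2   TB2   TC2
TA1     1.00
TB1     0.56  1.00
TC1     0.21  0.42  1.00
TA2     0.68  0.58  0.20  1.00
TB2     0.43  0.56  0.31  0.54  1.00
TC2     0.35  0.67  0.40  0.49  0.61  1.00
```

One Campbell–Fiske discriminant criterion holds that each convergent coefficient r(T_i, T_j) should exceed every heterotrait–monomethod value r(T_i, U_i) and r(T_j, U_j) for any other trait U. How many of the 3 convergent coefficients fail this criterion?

Convergent coefficients and their comparison sets:
TA (methods 1·2): 0.68 vs {0.56, 0.54, 0.21, 0.49} → pass.
TB (methods 1·2): 0.56 vs {0.56, 0.54, 0.42, 0.61} → fail.
TC (methods 1·2): 0.40 vs {0.21, 0.49, 0.42, 0.61} → fail.
2 of 3 fail.

2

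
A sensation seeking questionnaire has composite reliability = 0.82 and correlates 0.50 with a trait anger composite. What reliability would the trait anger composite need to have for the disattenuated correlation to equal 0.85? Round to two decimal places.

r_true = r_obs / √(r_xx · r_yy) ⇒ 0.85 = 0.50 / √(0.82 · r_yy).
√(0.82 · r_yy) = 0.50 / 0.85 = 0.5882; 0.82 · r_yy = 0.3460; r_yy = 0.3460 / 0.82 ≈ 0.42.

0.42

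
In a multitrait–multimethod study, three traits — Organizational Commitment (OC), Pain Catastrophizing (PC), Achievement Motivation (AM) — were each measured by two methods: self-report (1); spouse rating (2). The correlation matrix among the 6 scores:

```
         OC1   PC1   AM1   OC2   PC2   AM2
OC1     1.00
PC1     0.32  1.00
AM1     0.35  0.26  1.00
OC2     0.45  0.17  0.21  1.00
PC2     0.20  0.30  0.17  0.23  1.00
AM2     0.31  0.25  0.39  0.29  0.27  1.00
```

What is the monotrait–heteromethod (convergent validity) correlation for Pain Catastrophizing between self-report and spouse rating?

Same trait (PC), different methods: r(PC1, PC2) = 0.30.

0.30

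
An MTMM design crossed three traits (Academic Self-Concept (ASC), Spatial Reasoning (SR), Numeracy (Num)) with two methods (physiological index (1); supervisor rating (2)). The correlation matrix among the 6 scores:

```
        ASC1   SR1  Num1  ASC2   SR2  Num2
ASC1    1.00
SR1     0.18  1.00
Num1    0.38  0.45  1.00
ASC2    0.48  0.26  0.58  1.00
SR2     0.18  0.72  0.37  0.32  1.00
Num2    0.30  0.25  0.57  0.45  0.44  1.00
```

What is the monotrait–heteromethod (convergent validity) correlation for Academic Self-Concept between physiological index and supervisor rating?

0.48

Same trait (ASC), different methods: r(ASC1, ASC2) = 0.48.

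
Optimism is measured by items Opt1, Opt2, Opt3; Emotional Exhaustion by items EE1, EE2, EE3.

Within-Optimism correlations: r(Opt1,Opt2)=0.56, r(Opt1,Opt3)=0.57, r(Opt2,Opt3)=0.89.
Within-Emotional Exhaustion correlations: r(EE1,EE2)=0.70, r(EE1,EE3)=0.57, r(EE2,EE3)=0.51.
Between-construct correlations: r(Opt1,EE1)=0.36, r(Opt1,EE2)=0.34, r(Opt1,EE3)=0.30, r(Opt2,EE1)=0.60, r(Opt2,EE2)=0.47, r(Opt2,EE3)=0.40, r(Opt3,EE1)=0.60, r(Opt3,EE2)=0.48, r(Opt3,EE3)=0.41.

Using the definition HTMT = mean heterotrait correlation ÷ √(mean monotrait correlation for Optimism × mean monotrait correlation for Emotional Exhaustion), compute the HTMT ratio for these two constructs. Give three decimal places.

0.696

Between-construct mean = 3.96/9 = 0.4400.
Mean within-Opt = 2.02/3 = 0.6733; mean within-EE = 1.78/3 = 0.5933.
Geometric mean = √(0.6733 × 0.5933) = 0.6320.
HTMT = 0.4400 / 0.6320 = 0.696.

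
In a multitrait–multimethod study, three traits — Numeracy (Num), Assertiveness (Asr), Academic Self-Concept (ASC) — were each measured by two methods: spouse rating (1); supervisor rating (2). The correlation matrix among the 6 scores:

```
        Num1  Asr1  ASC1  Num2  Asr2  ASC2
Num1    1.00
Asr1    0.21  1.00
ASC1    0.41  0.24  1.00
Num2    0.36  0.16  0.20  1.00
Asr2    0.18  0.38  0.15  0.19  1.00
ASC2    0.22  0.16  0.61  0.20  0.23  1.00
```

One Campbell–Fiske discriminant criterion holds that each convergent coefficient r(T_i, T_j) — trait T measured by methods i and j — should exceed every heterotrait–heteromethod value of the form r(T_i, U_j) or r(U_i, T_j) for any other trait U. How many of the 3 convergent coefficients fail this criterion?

0

Convergent coefficients and their comparison sets:
Num (methods 1·2): 0.36 vs {0.18, 0.16, 0.22, 0.20} → pass.
Asr (methods 1·2): 0.38 vs {0.16, 0.18, 0.16, 0.15} → pass.
ASC (methods 1·2): 0.61 vs {0.20, 0.22, 0.15, 0.16} → pass.
0 of 3 fail.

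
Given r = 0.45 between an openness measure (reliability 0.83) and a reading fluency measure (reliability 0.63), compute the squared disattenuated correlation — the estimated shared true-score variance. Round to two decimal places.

0.39

Disattenuated r = 0.45 / √(0.83 × 0.63) = 0.45 / 0.7231 = 0.6223.
Shared true-score variance = 0.6223² = 0.3873 ≈ 0.39.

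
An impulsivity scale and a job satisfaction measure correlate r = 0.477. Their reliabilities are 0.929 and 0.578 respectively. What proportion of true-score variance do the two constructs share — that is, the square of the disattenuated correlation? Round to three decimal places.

Disattenuated r = 0.477 / √(0.929 × 0.578) = 0.477 / 0.7328 = 0.6509.
Shared true-score variance = 0.6509² = 0.4237 ≈ 0.424.

0.424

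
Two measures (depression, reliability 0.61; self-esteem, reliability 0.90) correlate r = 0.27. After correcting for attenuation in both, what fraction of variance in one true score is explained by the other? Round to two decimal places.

0.13

Disattenuated r = 0.27 / √(0.61 × 0.90) = 0.27 / 0.7409 = 0.3644.
Shared true-score variance = 0.3644² = 0.1328 ≈ 0.13.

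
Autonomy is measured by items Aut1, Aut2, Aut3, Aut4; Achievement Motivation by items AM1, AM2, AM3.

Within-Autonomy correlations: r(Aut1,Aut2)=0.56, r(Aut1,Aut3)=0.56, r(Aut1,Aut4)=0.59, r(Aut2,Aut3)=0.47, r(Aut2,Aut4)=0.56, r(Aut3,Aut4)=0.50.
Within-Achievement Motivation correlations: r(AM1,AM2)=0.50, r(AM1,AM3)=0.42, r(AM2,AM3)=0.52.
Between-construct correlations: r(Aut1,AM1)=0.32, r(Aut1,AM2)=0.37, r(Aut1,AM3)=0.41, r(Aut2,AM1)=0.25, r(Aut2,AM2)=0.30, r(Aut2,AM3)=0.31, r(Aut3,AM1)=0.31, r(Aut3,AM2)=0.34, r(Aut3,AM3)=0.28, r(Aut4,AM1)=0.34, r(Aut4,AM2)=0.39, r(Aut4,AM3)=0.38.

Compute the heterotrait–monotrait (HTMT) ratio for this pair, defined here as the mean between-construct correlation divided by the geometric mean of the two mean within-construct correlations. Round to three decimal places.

0.655

Mean heterotrait r = 4.00/12 = 0.3333.
Mean within-Aut = 3.24/6 = 0.5400; mean within-AM = 1.44/3 = 0.4800.
Geometric mean = √(0.5400 × 0.4800) = 0.5091.
HTMT = 0.3333 / 0.5091 = 0.655.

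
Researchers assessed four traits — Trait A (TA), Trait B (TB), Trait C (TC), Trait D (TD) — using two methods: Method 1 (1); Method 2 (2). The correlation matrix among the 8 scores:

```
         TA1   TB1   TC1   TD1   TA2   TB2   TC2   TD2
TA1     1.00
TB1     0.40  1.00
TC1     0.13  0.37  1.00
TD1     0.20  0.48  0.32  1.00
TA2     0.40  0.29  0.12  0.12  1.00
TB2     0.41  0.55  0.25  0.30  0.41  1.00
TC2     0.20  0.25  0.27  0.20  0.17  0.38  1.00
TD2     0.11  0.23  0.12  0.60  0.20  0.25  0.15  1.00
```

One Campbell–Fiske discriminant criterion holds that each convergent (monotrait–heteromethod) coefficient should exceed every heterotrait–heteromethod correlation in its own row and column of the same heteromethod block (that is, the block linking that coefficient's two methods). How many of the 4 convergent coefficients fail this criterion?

Convergent coefficients and their comparison sets:
TA (methods 1·2): 0.40 vs {0.41, 0.29, 0.20, 0.12, 0.11, 0.12} → fail.
TB (methods 1·2): 0.55 vs {0.29, 0.41, 0.25, 0.25, 0.23, 0.30} → pass.
TC (methods 1·2): 0.27 vs {0.12, 0.20, 0.25, 0.25, 0.12, 0.20} → pass.
TD (methods 1·2): 0.60 vs {0.12, 0.11, 0.30, 0.23, 0.20, 0.12} → pass.
1 of 4 fail.

1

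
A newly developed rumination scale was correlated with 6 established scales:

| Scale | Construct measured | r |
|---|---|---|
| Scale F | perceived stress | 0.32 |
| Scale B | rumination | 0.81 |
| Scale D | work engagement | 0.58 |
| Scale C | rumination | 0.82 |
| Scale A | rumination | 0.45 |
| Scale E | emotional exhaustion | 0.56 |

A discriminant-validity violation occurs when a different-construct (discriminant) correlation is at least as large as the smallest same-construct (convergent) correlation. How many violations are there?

Convergent (same construct = rumination): Scale B, Scale C, Scale A.
Smallest convergent = 0.45. Discriminant values: 0.32, 0.58, 0.56; count ≥ 0.45 → 2.

2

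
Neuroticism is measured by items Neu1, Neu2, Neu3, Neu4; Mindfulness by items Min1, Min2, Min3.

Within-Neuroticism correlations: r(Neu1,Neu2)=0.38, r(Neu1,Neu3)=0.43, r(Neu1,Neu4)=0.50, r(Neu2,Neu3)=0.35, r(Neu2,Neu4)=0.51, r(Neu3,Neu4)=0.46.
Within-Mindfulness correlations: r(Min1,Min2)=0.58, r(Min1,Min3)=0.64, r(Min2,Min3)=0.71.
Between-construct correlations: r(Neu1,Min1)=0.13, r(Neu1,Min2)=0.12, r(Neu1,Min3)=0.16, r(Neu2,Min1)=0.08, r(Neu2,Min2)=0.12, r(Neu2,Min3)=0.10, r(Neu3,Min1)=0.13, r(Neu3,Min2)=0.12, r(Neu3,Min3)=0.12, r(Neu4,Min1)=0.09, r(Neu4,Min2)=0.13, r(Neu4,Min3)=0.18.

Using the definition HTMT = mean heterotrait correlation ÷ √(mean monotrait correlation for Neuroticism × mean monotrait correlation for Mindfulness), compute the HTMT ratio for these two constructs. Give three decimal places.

Between-construct mean = 1.48/12 = 0.1233.
Mean within-Neu = 2.63/6 = 0.4383; mean within-Min = 1.93/3 = 0.6433.
Geometric mean = √(0.4383 × 0.6433) = 0.5310.
HTMT = 0.1233 / 0.5310 = 0.232.

0.232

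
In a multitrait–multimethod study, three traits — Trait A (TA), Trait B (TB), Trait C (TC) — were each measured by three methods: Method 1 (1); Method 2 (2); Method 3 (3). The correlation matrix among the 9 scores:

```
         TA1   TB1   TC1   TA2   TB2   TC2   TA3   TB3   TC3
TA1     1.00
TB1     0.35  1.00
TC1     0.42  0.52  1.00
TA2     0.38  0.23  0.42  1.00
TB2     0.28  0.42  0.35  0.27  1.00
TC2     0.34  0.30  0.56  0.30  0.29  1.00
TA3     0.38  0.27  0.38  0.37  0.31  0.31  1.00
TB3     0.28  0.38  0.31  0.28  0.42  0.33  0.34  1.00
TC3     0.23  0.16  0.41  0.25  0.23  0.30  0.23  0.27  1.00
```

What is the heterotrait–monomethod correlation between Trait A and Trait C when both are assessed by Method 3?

0.23

Different traits, same method: r(TA3, TC3) = 0.23.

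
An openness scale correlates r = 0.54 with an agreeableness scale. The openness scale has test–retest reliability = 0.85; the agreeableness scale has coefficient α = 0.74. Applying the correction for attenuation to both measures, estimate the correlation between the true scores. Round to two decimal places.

r_true = r_obs / √(r_xx · r_yy) = 0.54 / √(0.85 × 0.74) = 0.54 / √0.6290 = 0.54 / 0.7931 ≈ 0.68.

0.68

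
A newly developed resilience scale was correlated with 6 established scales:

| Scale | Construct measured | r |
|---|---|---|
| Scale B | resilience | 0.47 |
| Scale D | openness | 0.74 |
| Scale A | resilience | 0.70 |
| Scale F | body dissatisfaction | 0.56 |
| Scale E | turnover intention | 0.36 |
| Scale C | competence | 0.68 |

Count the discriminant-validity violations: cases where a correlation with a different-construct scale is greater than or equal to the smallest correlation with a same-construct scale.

3

Convergent (same construct = resilience): Scale B, Scale A.
Smallest convergent = 0.47. Discriminant values: 0.74, 0.56, 0.36, 0.68; count ≥ 0.47 → 3.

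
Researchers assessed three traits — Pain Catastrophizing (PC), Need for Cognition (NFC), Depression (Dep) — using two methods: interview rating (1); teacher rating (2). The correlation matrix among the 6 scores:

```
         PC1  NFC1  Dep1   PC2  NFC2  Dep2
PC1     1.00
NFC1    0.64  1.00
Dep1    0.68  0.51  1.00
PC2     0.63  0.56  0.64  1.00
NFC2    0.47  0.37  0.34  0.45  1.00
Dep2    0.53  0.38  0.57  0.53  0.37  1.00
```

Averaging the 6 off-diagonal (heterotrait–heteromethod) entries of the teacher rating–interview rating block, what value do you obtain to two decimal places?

0.49

HTHM values (method 2 × method 1): 0.56, 0.64, 0.47, 0.34, 0.53, 0.38; mean = 2.92/6 = 0.49.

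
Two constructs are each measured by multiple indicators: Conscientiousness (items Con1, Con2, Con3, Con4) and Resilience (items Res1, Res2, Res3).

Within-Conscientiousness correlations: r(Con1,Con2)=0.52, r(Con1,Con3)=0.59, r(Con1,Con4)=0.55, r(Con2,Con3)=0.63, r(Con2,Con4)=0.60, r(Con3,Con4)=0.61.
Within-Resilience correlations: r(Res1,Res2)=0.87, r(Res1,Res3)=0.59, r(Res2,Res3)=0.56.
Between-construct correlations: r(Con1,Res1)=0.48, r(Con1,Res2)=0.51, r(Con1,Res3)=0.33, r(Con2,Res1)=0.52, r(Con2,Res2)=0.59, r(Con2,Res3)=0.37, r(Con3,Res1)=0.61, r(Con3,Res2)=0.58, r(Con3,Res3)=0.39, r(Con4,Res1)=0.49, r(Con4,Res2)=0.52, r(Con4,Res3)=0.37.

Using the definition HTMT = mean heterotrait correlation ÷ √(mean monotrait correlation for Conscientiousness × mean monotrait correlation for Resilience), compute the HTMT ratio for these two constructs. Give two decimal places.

Mean between = 5.76/12 = 0.4800.
Mean within-Con = 3.50/6 = 0.5833; mean within-Res = 2.02/3 = 0.6733.
Geometric mean = √(0.5833 × 0.6733) = 0.6267.
HTMT = 0.4800 / 0.6267 = 0.77.

0.77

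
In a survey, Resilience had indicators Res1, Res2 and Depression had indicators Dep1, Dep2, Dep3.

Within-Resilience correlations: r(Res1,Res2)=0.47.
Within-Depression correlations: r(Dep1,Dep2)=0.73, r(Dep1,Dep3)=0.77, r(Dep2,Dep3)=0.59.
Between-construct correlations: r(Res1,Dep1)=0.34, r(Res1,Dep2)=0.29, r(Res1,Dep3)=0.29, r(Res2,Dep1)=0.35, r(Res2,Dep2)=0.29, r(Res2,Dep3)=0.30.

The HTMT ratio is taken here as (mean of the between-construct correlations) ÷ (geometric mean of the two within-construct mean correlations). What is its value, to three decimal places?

0.542

Mean between = 1.86/6 = 0.3100.
Mean within-Res = 0.47/1 = 0.4700; mean within-Dep = 2.09/3 = 0.6967.
Geometric mean = √(0.4700 × 0.6967) = 0.5722.
HTMT = 0.3100 / 0.5722 = 0.542.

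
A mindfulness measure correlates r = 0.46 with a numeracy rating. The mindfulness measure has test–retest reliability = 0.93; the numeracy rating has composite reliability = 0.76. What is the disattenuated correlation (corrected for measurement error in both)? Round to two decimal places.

0.55

r_true = r_obs / √(r_xx · r_yy) = 0.46 / √(0.93 × 0.76) = 0.46 / √0.7068 = 0.46 / 0.8407 ≈ 0.55.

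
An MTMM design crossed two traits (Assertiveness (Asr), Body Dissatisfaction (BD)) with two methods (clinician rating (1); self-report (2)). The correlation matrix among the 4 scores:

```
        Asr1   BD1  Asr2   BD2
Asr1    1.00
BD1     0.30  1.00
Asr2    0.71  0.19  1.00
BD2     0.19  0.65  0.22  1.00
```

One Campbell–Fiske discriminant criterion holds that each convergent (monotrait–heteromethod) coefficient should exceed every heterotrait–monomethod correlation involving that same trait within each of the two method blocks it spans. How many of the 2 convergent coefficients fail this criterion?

0

Checking each validity diagonal entry against its comparison values:
Asr (methods 1·2): 0.71 vs {0.30, 0.22} → pass.
BD (methods 1·2): 0.65 vs {0.30, 0.22} → pass.
0 of 2 fail.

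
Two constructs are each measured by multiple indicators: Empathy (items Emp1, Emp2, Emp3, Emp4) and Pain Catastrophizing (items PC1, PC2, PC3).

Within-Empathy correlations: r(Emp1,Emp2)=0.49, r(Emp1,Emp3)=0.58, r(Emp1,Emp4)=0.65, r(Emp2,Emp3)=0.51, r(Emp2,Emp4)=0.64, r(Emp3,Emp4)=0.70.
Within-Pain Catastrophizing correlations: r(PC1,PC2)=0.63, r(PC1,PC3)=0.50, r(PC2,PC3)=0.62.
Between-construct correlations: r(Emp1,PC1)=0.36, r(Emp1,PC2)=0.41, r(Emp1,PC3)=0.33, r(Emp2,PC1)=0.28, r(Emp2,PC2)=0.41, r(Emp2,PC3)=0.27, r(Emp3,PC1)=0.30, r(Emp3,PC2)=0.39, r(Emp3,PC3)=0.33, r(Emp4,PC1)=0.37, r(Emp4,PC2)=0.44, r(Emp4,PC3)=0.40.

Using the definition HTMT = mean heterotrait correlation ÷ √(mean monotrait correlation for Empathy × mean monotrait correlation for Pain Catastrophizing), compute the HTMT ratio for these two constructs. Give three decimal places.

0.607

Mean heterotrait r = 4.29/12 = 0.3575.
Mean within-Emp = 3.57/6 = 0.5950; mean within-PC = 1.75/3 = 0.5833.
Geometric mean = √(0.5950 × 0.5833) = 0.5891.
HTMT = 0.3575 / 0.5891 = 0.607.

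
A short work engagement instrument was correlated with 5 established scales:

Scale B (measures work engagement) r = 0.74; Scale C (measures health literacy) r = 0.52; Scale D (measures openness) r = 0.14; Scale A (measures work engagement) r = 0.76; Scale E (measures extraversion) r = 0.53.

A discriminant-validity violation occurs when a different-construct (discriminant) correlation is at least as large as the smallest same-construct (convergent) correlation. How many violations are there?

Convergent (same construct = work engagement): Scale B, Scale A.
Smallest convergent = 0.74. Discriminant values: 0.52, 0.14, 0.53; count ≥ 0.74 → 0.

0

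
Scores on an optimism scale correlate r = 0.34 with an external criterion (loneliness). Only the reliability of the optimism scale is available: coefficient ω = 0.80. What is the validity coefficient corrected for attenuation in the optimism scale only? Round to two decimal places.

0.38

Single correction: r_c = r_obs / √r_xx = 0.34 / √0.80 = 0.34 / 0.8944 ≈ 0.38.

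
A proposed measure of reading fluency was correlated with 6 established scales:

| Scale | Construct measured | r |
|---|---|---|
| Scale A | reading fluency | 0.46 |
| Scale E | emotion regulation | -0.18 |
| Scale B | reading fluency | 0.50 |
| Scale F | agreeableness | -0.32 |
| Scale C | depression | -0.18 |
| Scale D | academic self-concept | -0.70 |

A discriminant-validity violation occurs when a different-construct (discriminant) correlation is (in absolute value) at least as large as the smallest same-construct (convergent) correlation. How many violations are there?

1

Convergent (same construct = reading fluency): Scale A, Scale B.
Smallest convergent = 0.46. Discriminant |r|: 0.18, 0.32, 0.18, 0.70; count ≥ 0.46 → 1.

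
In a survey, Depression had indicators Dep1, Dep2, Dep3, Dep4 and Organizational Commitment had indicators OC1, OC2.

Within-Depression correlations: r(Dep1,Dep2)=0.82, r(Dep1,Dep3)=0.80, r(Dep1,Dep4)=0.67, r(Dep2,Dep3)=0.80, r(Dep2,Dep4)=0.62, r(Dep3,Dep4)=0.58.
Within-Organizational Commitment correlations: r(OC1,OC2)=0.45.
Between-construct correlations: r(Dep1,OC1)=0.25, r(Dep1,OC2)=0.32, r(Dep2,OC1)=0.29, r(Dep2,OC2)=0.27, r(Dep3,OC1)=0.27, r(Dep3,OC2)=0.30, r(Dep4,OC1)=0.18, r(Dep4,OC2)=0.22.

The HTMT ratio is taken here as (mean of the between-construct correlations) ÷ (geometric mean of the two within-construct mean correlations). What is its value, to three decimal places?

0.463

Between-construct mean = 2.10/8 = 0.2625.
Mean within-Dep = 4.29/6 = 0.7150; mean within-OC = 0.45/1 = 0.4500.
Geometric mean = √(0.7150 × 0.4500) = 0.5672.
HTMT = 0.2625 / 0.5672 = 0.463.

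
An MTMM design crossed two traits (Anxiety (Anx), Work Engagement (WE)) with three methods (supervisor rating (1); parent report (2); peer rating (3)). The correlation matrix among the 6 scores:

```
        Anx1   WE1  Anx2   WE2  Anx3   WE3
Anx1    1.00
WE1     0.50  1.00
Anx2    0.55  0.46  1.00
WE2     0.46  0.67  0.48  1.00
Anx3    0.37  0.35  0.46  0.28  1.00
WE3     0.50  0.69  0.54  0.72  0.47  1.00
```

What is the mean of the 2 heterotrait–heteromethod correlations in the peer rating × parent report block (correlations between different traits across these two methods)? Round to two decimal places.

HTHM values (method 3 × method 2): 0.28, 0.54; mean = 0.82/2 = 0.41.

0.41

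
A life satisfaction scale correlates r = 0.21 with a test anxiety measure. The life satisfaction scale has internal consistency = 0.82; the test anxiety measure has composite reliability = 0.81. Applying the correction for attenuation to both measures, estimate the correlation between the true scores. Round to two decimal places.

r_true = r_obs / √(r_xx · r_yy) = 0.21 / √(0.82 × 0.81) = 0.21 / √0.6642 = 0.21 / 0.8150 ≈ 0.26.

0.26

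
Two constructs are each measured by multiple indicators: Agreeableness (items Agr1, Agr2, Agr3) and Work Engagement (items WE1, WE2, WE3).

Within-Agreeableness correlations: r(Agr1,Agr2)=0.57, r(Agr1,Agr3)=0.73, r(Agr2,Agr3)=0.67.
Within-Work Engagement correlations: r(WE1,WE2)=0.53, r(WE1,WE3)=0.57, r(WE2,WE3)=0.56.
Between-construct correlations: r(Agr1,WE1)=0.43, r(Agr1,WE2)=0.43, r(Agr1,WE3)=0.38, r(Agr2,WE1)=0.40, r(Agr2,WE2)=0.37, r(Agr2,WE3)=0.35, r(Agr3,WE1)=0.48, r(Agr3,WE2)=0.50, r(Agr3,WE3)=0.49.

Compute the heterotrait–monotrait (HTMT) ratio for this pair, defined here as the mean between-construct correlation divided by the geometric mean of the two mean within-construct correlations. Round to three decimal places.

Between-construct mean = 3.83/9 = 0.4256.
Mean within-Agr = 1.97/3 = 0.6567; mean within-WE = 1.66/3 = 0.5533.
Geometric mean = √(0.6567 × 0.5533) = 0.6028.
HTMT = 0.4256 / 0.6028 = 0.706.

0.706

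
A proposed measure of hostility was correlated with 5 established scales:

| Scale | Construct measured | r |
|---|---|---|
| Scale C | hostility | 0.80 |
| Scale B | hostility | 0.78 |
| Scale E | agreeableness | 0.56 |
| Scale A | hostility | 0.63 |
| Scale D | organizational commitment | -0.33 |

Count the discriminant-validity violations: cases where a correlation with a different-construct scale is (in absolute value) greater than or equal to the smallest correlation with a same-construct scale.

0

Convergent (same construct = hostility): Scale C, Scale B, Scale A.
Smallest convergent = 0.63. Discriminant |r|: 0.56, 0.33; count ≥ 0.63 → 0.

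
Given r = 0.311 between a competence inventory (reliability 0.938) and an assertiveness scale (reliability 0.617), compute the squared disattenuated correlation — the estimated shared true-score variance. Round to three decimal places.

Disattenuated r = 0.311 / √(0.938 × 0.617) = 0.311 / 0.7608 = 0.4088.
Shared true-score variance = 0.4088² = 0.1671 ≈ 0.167.

0.167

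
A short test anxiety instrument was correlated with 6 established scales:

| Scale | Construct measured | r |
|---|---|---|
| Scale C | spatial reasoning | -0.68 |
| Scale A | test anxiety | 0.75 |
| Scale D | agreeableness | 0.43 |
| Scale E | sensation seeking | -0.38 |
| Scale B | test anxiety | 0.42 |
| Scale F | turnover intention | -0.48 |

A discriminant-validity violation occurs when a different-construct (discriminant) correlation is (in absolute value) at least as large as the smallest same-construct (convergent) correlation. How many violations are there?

3

Convergent (same construct = test anxiety): Scale A, Scale B.
Smallest convergent = 0.42. Discriminant |r|: 0.68, 0.43, 0.38, 0.48; count ≥ 0.42 → 3.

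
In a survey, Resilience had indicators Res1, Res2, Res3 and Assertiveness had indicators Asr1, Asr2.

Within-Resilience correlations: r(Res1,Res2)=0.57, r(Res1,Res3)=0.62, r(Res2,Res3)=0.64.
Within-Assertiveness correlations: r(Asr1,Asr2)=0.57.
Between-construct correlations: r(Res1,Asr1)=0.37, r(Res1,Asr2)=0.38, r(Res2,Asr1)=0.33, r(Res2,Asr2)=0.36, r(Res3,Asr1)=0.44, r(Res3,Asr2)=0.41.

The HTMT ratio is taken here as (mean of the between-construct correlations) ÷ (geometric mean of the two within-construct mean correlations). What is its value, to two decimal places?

Between-construct mean = 2.29/6 = 0.3817.
Mean within-Res = 1.83/3 = 0.6100; mean within-Asr = 0.57/1 = 0.5700.
Geometric mean = √(0.6100 × 0.5700) = 0.5897.
HTMT = 0.3817 / 0.5897 = 0.65.

0.65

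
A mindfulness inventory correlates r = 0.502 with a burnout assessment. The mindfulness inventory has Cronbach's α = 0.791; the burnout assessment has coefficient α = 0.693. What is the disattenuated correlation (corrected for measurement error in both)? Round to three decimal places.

0.678

r_true = r_obs / √(r_xx · r_yy) = 0.502 / √(0.791 × 0.693) = 0.502 / √0.548163 = 0.502 / 0.7404 ≈ 0.678.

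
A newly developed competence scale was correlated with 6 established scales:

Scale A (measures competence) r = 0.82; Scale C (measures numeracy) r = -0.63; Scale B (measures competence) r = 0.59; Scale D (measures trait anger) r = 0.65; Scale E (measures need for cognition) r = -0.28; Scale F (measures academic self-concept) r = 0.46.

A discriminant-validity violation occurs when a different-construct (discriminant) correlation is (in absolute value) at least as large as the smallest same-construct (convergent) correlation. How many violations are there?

Convergent (same construct = competence): Scale A, Scale B.
Smallest convergent = 0.59. Discriminant |r|: 0.63, 0.65, 0.28, 0.46; count ≥ 0.59 → 2.

2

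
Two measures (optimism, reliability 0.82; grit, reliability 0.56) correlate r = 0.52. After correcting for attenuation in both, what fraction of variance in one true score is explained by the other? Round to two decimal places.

Disattenuated r = 0.52 / √(0.82 × 0.56) = 0.52 / 0.6776 = 0.7674.
Shared true-score variance = 0.7674² = 0.5889 ≈ 0.59.

0.59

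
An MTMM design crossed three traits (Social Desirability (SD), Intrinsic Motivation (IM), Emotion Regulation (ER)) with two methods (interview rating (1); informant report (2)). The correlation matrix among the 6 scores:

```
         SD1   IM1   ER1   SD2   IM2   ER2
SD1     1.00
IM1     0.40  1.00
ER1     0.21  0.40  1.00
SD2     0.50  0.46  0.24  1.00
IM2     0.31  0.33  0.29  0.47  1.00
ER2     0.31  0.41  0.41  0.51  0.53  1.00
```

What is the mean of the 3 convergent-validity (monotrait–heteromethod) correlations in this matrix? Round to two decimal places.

Convergent values: 0.50, 0.33, 0.41; mean = 1.24/3 = 0.41.

0.41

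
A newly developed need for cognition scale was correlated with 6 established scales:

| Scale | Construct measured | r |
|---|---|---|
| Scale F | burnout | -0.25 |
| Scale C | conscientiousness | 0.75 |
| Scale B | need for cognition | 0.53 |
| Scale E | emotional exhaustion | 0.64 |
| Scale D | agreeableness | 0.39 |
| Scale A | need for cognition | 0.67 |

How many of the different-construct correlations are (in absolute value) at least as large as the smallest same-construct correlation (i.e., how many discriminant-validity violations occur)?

Convergent (same construct = need for cognition): Scale B, Scale A.
Smallest convergent = 0.53. Discriminant |r|: 0.25, 0.75, 0.64, 0.39; count ≥ 0.53 → 2.

2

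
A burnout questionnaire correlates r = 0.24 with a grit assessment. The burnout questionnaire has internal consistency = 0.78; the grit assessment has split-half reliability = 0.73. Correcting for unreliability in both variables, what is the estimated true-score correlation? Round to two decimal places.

r_true = r_obs / √(r_xx · r_yy) = 0.24 / √(0.78 × 0.73) = 0.24 / √0.5694 = 0.24 / 0.7546 ≈ 0.32.

0.32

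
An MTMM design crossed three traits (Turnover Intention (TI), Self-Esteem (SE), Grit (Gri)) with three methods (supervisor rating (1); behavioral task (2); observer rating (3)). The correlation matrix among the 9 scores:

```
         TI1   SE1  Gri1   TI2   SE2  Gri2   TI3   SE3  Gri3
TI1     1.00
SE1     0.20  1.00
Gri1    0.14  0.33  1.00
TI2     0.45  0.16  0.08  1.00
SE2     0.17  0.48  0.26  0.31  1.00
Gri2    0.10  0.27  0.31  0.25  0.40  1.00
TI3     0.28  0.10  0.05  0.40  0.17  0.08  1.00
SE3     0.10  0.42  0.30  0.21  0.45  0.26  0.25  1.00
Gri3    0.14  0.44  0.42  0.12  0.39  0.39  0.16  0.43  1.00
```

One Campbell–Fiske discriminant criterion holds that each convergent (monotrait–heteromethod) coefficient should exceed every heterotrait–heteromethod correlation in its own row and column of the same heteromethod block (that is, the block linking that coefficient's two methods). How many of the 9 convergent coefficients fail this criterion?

3

Checking each validity diagonal entry against its comparison values:
TI (methods 1·2): 0.45 vs {0.17, 0.16, 0.10, 0.08} → pass.
TI (methods 1·3): 0.28 vs {0.10, 0.10, 0.14, 0.05} → pass.
TI (methods 2·3): 0.40 vs {0.21, 0.17, 0.12, 0.08} → pass.
SE (methods 1·2): 0.48 vs {0.16, 0.17, 0.27, 0.26} → pass.
SE (methods 1·3): 0.42 vs {0.10, 0.10, 0.44, 0.30} → fail.
SE (methods 2·3): 0.45 vs {0.17, 0.21, 0.39, 0.26} → pass.
Gri (methods 1·2): 0.31 vs {0.08, 0.10, 0.26, 0.27} → pass.
Gri (methods 1·3): 0.42 vs {0.05, 0.14, 0.30, 0.44} → fail.
Gri (methods 2·3): 0.39 vs {0.08, 0.12, 0.26, 0.39} → fail.
3 of 9 fail.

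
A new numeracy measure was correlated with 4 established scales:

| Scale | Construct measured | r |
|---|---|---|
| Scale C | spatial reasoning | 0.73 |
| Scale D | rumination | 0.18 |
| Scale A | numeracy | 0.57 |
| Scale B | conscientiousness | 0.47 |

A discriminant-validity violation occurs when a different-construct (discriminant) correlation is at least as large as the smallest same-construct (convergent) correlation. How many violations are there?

1

Convergent (same construct = numeracy): Scale A.
Smallest convergent = 0.57. Discriminant values: 0.73, 0.18, 0.47; count ≥ 0.57 → 1.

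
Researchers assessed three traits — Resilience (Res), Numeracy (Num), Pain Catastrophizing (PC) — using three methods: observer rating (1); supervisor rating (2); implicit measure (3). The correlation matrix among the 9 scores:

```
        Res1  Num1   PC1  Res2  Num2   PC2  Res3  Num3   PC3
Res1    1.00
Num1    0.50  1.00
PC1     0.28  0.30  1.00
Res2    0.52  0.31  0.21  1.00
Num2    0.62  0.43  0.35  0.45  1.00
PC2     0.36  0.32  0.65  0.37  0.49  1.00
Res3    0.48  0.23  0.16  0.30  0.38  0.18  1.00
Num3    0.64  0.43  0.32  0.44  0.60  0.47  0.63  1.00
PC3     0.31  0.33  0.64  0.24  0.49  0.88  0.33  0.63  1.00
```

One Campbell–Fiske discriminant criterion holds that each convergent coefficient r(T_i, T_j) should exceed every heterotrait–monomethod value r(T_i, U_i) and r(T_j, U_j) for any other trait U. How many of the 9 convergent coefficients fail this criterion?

5

Checking each validity diagonal entry against its comparison values:
Res (methods 1·2): 0.52 vs {0.50, 0.45, 0.28, 0.37} → pass.
Res (methods 1·3): 0.48 vs {0.50, 0.63, 0.28, 0.33} → fail.
Res (methods 2·3): 0.30 vs {0.45, 0.63, 0.37, 0.33} → fail.
Num (methods 1·2): 0.43 vs {0.50, 0.45, 0.30, 0.49} → fail.
Num (methods 1·3): 0.43 vs {0.50, 0.63, 0.30, 0.63} → fail.
Num (methods 2·3): 0.60 vs {0.45, 0.63, 0.49, 0.63} → fail.
PC (methods 1·2): 0.65 vs {0.28, 0.37, 0.30, 0.49} → pass.
PC (methods 1·3): 0.64 vs {0.28, 0.33, 0.30, 0.63} → pass.
PC (methods 2·3): 0.88 vs {0.37, 0.33, 0.49, 0.63} → pass.
5 of 9 fail.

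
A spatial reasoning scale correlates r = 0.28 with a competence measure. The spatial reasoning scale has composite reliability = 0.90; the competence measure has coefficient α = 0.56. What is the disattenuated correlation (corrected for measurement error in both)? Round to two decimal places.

r_true = r_obs / √(r_xx · r_yy) = 0.28 / √(0.90 × 0.56) = 0.28 / √0.5040 = 0.28 / 0.7099 ≈ 0.39.

0.39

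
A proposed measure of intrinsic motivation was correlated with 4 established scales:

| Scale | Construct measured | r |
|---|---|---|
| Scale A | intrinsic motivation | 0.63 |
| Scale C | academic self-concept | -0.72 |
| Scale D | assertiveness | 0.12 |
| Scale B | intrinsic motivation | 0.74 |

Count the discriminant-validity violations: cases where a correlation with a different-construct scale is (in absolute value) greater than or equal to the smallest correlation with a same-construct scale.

1

Convergent (same construct = intrinsic motivation): Scale A, Scale B.
Smallest convergent = 0.63. Discriminant |r|: 0.72, 0.12; count ≥ 0.63 → 1.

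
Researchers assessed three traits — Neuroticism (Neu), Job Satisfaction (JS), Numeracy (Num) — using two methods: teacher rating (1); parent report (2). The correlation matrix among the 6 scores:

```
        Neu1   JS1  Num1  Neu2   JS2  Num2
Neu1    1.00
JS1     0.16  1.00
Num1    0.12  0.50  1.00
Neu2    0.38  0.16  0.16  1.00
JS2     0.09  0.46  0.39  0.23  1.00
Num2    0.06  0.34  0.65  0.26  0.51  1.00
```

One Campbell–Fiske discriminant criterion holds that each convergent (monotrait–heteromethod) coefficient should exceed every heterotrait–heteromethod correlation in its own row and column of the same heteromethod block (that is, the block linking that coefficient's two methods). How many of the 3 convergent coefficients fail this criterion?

0

Checking each validity diagonal entry against its comparison values:
Neu (methods 1·2): 0.38 vs {0.09, 0.16, 0.06, 0.16} → pass.
JS (methods 1·2): 0.46 vs {0.16, 0.09, 0.34, 0.39} → pass.
Num (methods 1·2): 0.65 vs {0.16, 0.06, 0.39, 0.34} → pass.
0 of 3 fail.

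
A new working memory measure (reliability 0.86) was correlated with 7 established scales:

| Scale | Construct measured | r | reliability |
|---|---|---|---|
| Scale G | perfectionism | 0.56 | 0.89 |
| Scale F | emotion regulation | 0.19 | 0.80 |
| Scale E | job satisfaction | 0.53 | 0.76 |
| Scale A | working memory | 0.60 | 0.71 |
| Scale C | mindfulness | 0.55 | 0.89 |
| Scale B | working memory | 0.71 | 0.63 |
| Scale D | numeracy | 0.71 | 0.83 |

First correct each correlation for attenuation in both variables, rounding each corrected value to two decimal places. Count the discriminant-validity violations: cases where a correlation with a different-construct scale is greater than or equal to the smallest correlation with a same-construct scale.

1

Disattenuated r (r / √(r_scale · r_new)):
  Scale G (disc): 0.56 / √(0.89·0.86) = 0.64
  Scale F (disc): 0.19 / √(0.80·0.86) = 0.23
  Scale E (disc): 0.53 / √(0.76·0.86) = 0.66
  Scale A (conv): 0.60 / √(0.71·0.86) = 0.77
  Scale C (disc): 0.55 / √(0.89·0.86) = 0.63
  Scale B (conv): 0.71 / √(0.63·0.86) = 0.96
  Scale D (disc): 0.71 / √(0.83·0.86) = 0.84
Smallest convergent = 0.77. Discriminant values: 0.64, 0.23, 0.66, 0.63, 0.84; count ≥ 0.77 → 1.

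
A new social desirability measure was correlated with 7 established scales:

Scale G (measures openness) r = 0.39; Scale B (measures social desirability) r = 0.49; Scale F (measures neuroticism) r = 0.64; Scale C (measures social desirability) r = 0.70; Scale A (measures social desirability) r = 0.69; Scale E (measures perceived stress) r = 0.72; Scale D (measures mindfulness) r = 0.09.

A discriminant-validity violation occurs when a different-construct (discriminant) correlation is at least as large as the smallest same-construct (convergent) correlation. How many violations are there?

2

Convergent (same construct = social desirability): Scale B, Scale C, Scale A.
Smallest convergent = 0.49. Discriminant values: 0.39, 0.64, 0.72, 0.09; count ≥ 0.49 → 2.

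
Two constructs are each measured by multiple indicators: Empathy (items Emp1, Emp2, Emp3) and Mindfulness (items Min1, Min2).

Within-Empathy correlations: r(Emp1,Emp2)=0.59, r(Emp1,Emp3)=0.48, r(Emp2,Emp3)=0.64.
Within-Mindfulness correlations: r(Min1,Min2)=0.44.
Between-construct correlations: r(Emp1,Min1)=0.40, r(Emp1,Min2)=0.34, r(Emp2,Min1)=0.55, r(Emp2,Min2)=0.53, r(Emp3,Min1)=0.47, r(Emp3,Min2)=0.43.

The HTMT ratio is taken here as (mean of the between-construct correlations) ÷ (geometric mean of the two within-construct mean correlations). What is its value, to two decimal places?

0.91

Mean heterotrait r = 2.72/6 = 0.4533.
Mean within-Emp = 1.71/3 = 0.5700; mean within-Min = 0.44/1 = 0.4400.
Geometric mean = √(0.5700 × 0.4400) = 0.5008.
HTMT = 0.4533 / 0.5008 = 0.91.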